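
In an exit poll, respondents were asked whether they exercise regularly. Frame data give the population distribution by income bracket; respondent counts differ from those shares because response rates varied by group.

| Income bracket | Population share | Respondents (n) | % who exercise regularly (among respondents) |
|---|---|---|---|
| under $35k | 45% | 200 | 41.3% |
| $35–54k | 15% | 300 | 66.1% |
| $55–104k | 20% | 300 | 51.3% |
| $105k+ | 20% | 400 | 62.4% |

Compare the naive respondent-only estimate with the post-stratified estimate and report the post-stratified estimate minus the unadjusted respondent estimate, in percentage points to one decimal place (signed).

Unadjusted (pooled respondent) estimate weights by respondent counts:
  (200/1200)×41.3 + (300/1200)×66.1 + (300/1200)×51.3 + (400/1200)×62.4 = 57.0333%
Post-stratified estimate weights by population shares:
  0.45×41.3 + 0.15×66.1 + 0.2×51.3 + 0.2×62.4 = 51.24%
Difference = 51.24 − 57.0333 = -5.7933 pp.

-5.8 percentage points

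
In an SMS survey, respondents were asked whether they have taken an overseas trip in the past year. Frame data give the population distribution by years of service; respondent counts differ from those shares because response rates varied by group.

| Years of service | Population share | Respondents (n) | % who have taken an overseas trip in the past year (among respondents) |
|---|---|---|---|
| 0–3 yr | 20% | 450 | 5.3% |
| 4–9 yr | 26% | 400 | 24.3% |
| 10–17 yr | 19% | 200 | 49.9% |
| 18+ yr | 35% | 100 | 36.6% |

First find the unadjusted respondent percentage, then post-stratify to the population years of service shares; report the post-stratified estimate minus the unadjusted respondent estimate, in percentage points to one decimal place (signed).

Unadjusted (pooled respondent) estimate weights by respondent counts:
  (450/1150)×5.3 + (400/1150)×24.3 + (200/1150)×49.9 + (100/1150)×36.6 = 22.387%
Post-stratified estimate weights by population shares:
  0.2×5.3 + 0.26×24.3 + 0.19×49.9 + 0.35×36.6 = 29.669%
Difference = 29.669 − 22.387 = 7.282 pp.

+7.3 percentage points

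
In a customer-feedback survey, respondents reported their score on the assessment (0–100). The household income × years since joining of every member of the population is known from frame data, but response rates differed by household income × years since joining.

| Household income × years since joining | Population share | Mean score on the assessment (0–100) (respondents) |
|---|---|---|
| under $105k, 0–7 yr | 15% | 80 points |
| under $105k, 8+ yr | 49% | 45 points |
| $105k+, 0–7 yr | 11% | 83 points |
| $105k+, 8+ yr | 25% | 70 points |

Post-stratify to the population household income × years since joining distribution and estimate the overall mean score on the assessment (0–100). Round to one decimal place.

Reweight to the known household income × years since joining distribution:
  under $105k, 0–7 yr: 0.15 × 80 = 12
  under $105k, 8+ yr: 0.49 × 45 = 22.05
  $105k+, 0–7 yr: 0.11 × 83 = 9.13
  $105k+, 8+ yr: 0.25 × 70 = 17.5
Post-stratified estimate = 60.68 → 60.7.

60.7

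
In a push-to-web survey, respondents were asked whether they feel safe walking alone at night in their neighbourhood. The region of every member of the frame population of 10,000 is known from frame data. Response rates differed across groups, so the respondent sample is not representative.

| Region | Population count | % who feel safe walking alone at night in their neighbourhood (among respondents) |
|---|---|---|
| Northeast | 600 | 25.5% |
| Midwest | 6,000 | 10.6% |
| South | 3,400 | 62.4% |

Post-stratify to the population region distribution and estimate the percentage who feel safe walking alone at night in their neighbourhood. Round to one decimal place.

29.1%

Post-stratification weights by population share, not respondent share:
  Northeast: (600/10,000) × 25.5 = 1.53
  Midwest: (6,000/10,000) × 10.6 = 6.36
  South: (3,400/10,000) × 62.4 = 21.216
Post-stratified estimate = 29.106 → 29.1%.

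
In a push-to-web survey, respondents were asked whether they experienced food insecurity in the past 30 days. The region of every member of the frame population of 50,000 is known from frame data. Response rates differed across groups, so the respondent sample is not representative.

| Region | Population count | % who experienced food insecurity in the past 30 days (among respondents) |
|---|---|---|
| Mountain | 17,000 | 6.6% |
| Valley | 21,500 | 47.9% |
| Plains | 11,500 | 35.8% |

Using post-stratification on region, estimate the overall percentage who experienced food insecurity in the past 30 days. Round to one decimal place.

Weight each group's respondent value by its population share:
  Mountain: (17,000/50,000) × 6.6 = 2.244
  Valley: (21,500/50,000) × 47.9 = 20.597
  Plains: (11,500/50,000) × 35.8 = 8.234
Post-stratified estimate = 31.075 → 31.1%.

31.1%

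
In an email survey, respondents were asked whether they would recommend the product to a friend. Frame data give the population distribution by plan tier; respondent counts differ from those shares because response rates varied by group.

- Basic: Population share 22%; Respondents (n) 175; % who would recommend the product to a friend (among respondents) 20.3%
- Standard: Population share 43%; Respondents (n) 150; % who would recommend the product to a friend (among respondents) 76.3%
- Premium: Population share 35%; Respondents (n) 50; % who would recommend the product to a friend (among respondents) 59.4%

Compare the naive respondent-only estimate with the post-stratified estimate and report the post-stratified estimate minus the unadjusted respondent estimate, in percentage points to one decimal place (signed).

Unadjusted (pooled respondent) estimate weights by respondent counts:
  (175/375)×20.3 + (150/375)×76.3 + (50/375)×59.4 = 47.9133%
Post-stratified estimate weights by population shares:
  0.22×20.3 + 0.43×76.3 + 0.35×59.4 = 58.065%
Difference = 58.065 − 47.9133 = 10.1517 pp.

+10.2 percentage points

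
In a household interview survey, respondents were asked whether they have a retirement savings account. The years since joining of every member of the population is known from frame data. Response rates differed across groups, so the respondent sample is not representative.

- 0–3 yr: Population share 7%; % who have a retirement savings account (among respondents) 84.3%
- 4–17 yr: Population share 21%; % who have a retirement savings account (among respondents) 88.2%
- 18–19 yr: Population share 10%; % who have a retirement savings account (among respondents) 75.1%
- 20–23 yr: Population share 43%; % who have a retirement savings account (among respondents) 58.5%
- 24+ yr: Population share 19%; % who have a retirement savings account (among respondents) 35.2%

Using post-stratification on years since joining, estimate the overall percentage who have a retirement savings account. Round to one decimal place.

63.8%

Reweight to the known years since joining distribution:
  0–3 yr: 0.07 × 84.3 = 5.901
  4–17 yr: 0.21 × 88.2 = 18.522
  18–19 yr: 0.1 × 75.1 = 7.51
  20–23 yr: 0.43 × 58.5 = 25.155
  24+ yr: 0.19 × 35.2 = 6.688
Post-stratified estimate = 63.776 → 63.8%.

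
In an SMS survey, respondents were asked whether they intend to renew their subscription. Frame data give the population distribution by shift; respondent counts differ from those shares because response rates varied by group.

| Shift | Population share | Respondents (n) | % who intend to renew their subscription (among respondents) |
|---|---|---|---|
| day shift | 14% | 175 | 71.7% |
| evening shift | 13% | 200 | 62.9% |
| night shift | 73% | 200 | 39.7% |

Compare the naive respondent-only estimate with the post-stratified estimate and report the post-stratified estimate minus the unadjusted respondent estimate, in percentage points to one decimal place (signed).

-10.3 percentage points

Without adjustment, the pooled respondent share is:
  (175/575)×71.7 + (200/575)×62.9 + (200/575)×39.7 = 57.5087%
Post-stratifying to population shares instead:
  0.14×71.7 + 0.13×62.9 + 0.73×39.7 = 47.196%
Difference = 47.196 − 57.5087 = -10.3127 pp.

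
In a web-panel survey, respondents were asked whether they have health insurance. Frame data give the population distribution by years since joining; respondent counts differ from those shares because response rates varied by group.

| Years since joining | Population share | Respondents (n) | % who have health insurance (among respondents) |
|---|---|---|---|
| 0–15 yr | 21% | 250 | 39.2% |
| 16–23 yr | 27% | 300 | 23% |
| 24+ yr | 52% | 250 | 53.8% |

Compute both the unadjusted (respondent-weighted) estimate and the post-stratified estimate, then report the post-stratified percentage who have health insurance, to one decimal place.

Unadjusted (pooled respondent) estimate weights by respondent counts:
  (250/800)×39.2 + (300/800)×23 + (250/800)×53.8 = 37.6875%
Post-stratifying to population shares instead:
  0.21×39.2 + 0.27×23 + 0.52×53.8 = 42.418%

42.4%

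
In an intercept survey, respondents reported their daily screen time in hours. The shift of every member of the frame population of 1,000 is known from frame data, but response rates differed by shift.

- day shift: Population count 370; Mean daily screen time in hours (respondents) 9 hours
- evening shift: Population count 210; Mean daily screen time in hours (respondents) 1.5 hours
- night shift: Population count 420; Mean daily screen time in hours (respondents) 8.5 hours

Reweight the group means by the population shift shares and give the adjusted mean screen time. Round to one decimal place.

Each cell contributes population-share × respondent value:
  day shift: (370/1,000) × 9 = 3.33
  evening shift: (210/1,000) × 1.5 = 0.315
  night shift: (420/1,000) × 8.5 = 3.57
Post-stratified estimate = 7.215 → 7.2.

7.2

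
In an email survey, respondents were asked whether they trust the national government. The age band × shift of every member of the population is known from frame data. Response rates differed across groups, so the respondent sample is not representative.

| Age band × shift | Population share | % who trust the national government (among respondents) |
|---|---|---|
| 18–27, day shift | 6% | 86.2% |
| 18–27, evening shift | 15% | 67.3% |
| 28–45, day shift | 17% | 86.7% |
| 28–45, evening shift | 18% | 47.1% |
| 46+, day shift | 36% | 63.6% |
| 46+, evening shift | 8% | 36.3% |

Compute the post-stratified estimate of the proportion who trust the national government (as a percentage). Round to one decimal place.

Reweight to the known age band × shift distribution:
  18–27, day shift: 0.06 × 86.2 = 5.172
  18–27, evening shift: 0.15 × 67.3 = 10.095
  28–45, day shift: 0.17 × 86.7 = 14.739
  28–45, evening shift: 0.18 × 47.1 = 8.478
  46+, day shift: 0.36 × 63.6 = 22.896
  46+, evening shift: 0.08 × 36.3 = 2.904
Post-stratified estimate = 64.284 → 64.3%.

64.3%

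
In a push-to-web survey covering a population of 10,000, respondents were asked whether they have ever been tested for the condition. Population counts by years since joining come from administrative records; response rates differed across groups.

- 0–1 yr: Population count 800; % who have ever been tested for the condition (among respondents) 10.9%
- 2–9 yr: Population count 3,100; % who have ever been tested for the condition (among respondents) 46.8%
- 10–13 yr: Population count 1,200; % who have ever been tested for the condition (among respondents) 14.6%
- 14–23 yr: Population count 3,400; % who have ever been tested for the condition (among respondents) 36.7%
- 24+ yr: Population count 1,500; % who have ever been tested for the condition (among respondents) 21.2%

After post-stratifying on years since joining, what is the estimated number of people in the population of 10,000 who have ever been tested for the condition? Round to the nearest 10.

Estimated count per cell = population count × respondent percentage:
  0–1 yr: 800 × 10.9% = 87.2
  2–9 yr: 3,100 × 46.8% = 1450.8
  10–13 yr: 1,200 × 14.6% = 175.2
  14–23 yr: 3,400 × 36.7% = 1247.8
  24+ yr: 1,500 × 21.2% = 318
Estimated total = 3279 → 3,280.

3,280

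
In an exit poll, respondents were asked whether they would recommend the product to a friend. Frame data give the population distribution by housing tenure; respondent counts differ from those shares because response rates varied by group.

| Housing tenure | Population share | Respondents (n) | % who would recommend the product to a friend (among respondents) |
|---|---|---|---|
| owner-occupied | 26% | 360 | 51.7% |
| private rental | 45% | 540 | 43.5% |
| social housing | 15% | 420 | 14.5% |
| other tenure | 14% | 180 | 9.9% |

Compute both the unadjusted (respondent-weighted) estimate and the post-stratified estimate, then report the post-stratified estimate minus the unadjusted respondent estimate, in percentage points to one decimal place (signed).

+3.3 percentage points

Without adjustment, the pooled respondent share is:
  (360/1500)×51.7 + (540/1500)×43.5 + (420/1500)×14.5 + (180/1500)×9.9 = 33.316%
Post-stratifying to population shares instead:
  0.26×51.7 + 0.45×43.5 + 0.15×14.5 + 0.14×9.9 = 36.578%
Difference = 36.578 − 33.316 = 3.262 pp.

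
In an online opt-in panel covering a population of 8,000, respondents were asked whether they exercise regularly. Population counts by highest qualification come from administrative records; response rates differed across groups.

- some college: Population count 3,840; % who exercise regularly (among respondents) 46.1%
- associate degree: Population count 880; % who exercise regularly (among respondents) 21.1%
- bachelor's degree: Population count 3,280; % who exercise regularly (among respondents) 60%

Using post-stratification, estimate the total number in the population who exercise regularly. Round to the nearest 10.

Apply each group's respondent rate to its population count:
  some college: 3,840 × 46.1% = 1770.24
  associate degree: 880 × 21.1% = 185.68
  bachelor's degree: 3,280 × 60% = 1968
Estimated total = 3923.92 → 3,920.

3,920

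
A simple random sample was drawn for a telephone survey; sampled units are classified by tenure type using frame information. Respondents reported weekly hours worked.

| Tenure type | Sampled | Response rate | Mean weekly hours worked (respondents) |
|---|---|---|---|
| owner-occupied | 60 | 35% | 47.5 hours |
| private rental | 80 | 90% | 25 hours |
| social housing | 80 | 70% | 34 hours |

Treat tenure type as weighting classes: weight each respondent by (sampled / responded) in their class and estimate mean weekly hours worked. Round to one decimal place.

Weighting each respondent by the inverse class response rate inflates each class back to its sampled size, so the class weight is n_sampled:
  owner-occupied: 60 × 47.5 = 2850
  private rental: 80 × 25 = 2000
  social housing: 80 × 34 = 2720
Adjusted estimate = 7570 / 220 = 34.4091 → 34.4.

34.4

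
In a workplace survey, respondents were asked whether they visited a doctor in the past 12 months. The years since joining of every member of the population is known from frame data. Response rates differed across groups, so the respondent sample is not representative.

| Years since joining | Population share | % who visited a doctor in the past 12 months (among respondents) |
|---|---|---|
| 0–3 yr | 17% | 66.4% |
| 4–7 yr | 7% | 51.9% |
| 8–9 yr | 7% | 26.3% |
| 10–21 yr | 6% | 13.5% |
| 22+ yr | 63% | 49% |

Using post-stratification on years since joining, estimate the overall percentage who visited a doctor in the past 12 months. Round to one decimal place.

48.4%

Post-stratification weights by population share, not respondent share:
  0–3 yr: 0.17 × 66.4 = 11.288
  4–7 yr: 0.07 × 51.9 = 3.633
  8–9 yr: 0.07 × 26.3 = 1.841
  10–21 yr: 0.06 × 13.5 = 0.81
  22+ yr: 0.63 × 49 = 30.87
Post-stratified estimate = 48.442 → 48.4%.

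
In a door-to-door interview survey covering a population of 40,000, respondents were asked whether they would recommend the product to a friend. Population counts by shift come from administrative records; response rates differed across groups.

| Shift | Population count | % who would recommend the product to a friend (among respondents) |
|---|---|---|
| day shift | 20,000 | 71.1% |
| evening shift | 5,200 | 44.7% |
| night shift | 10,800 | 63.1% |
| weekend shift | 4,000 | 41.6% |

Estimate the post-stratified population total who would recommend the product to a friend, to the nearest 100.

25,000

Apply each group's respondent rate to its population count:
  day shift: 20,000 × 71.1% = 14,220
  evening shift: 5,200 × 44.7% = 2324.4
  night shift: 10,800 × 63.1% = 6814.8
  weekend shift: 4,000 × 41.6% = 1664
Estimated total = 25023.2 → 25,000.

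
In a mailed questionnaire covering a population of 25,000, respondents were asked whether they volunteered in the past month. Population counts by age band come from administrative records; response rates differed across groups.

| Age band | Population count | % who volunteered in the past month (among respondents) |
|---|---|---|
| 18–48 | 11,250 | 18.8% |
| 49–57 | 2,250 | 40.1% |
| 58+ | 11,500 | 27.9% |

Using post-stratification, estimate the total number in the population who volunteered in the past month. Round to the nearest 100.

Apply each group's respondent rate to its population count:
  18–48: 11,250 × 18.8% = 2115
  49–57: 2,250 × 40.1% = 902.25
  58+: 11,500 × 27.9% = 3208.5
Estimated total = 6225.75 → 6,200.

6,200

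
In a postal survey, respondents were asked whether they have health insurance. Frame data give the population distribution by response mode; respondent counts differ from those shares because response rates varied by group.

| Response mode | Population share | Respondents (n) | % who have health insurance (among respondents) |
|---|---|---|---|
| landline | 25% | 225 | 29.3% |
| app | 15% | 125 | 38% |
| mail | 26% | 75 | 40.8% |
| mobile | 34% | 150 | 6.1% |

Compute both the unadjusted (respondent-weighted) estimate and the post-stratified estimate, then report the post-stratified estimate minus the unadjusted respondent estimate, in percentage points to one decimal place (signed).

Naive respondent-only estimate (weights = respondent counts):
  (225/575)×29.3 + (125/575)×38 + (75/575)×40.8 + (150/575)×6.1 = 26.6391%
Reweighting by population response mode shares:
  0.25×29.3 + 0.15×38 + 0.26×40.8 + 0.34×6.1 = 25.707%
Difference = 25.707 − 26.6391 = -0.9321 pp.

-0.9 percentage points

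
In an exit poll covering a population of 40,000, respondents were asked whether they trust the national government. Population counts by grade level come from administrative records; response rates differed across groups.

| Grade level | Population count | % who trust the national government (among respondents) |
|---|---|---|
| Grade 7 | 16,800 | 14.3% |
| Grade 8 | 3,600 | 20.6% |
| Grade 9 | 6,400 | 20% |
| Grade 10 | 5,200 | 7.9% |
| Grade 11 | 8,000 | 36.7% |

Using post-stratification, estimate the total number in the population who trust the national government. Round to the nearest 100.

7,800

Each cell contributes its population count × the respondent rate:
  Grade 7: 16,800 × 14.3% = 2402.4
  Grade 8: 3,600 × 20.6% = 741.6
  Grade 9: 6,400 × 20% = 1280
  Grade 10: 5,200 × 7.9% = 410.8
  Grade 11: 8,000 × 36.7% = 2936
Estimated total = 7770.8 → 7,800.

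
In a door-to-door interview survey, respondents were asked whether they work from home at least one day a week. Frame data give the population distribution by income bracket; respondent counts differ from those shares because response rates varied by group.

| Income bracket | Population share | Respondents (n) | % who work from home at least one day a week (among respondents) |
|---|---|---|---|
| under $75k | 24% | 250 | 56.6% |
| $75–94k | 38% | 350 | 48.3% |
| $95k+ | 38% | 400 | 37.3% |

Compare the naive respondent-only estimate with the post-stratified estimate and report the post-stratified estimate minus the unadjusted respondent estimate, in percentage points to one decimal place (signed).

+0.1 percentage points

Unadjusted (pooled respondent) estimate weights by respondent counts:
  (250/1000)×56.6 + (350/1000)×48.3 + (400/1000)×37.3 = 45.975%
Reweighting by population income bracket shares:
  0.24×56.6 + 0.38×48.3 + 0.38×37.3 = 46.112%
Difference = 46.112 − 45.975 = 0.137 pp.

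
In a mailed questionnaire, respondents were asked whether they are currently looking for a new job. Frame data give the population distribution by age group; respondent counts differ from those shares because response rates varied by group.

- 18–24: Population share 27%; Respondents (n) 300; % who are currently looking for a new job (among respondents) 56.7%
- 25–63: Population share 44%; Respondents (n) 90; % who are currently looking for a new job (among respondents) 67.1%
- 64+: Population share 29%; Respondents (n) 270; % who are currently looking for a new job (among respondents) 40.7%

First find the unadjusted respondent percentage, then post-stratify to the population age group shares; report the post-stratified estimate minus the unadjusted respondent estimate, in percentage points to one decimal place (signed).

Unadjusted (pooled respondent) estimate weights by respondent counts:
  (300/660)×56.7 + (90/660)×67.1 + (270/660)×40.7 = 51.5727%
Reweighting by population age group shares:
  0.27×56.7 + 0.44×67.1 + 0.29×40.7 = 56.636%
Difference = 56.636 − 51.5727 = 5.0633 pp.

+5.1 percentage points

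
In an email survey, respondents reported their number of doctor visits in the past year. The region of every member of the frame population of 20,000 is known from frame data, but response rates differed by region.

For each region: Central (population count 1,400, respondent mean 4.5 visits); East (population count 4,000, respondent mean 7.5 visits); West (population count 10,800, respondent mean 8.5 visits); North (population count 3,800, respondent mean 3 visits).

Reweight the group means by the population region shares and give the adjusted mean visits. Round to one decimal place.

7.0

Each cell contributes population-share × respondent value:
  Central: (1,400/20,000) × 4.5 = 0.315
  East: (4,000/20,000) × 7.5 = 1.5
  West: (10,800/20,000) × 8.5 = 4.59
  North: (3,800/20,000) × 3 = 0.57
Post-stratified estimate = 6.975 → 7.0.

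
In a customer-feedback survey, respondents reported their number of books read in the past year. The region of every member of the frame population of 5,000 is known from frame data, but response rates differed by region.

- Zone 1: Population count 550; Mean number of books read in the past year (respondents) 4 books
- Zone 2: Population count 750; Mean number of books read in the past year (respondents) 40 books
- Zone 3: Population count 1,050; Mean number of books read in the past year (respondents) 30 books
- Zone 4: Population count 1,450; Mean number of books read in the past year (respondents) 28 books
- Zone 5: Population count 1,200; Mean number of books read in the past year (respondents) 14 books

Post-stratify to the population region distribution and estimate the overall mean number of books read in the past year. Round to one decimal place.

Post-stratification weights by population share, not respondent share:
  Zone 1: (550/5,000) × 4 = 0.44
  Zone 2: (750/5,000) × 40 = 6
  Zone 3: (1,050/5,000) × 30 = 6.3
  Zone 4: (1,450/5,000) × 28 = 8.12
  Zone 5: (1,200/5,000) × 14 = 3.36
Post-stratified estimate = 24.22 → 24.2.

24.2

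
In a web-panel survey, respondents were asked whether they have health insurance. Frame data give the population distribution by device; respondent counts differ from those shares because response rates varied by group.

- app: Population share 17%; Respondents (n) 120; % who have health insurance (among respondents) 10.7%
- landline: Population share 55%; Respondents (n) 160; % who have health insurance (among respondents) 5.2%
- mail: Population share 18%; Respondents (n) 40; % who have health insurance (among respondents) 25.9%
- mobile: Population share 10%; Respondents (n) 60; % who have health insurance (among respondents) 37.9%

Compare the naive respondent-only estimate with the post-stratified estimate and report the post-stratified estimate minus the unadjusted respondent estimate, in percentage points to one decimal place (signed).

Unadjusted (pooled respondent) estimate weights by respondent counts:
  (120/380)×10.7 + (160/380)×5.2 + (40/380)×25.9 + (60/380)×37.9 = 14.2789%
Reweighting by population device shares:
  0.17×10.7 + 0.55×5.2 + 0.18×25.9 + 0.1×37.9 = 13.131%
Difference = 13.131 − 14.2789 = -1.1479 pp.

-1.1 percentage points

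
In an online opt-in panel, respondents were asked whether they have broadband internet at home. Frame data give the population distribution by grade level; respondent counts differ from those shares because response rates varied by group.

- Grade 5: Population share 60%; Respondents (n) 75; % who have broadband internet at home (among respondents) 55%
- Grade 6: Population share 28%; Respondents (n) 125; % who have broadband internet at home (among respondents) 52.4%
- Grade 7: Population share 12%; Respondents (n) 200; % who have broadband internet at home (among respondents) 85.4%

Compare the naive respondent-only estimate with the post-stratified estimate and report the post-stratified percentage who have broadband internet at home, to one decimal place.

Unadjusted (pooled respondent) estimate weights by respondent counts:
  (75/400)×55 + (125/400)×52.4 + (200/400)×85.4 = 69.3875%
Post-stratified estimate weights by population shares:
  0.6×55 + 0.28×52.4 + 0.12×85.4 = 57.92%

57.9%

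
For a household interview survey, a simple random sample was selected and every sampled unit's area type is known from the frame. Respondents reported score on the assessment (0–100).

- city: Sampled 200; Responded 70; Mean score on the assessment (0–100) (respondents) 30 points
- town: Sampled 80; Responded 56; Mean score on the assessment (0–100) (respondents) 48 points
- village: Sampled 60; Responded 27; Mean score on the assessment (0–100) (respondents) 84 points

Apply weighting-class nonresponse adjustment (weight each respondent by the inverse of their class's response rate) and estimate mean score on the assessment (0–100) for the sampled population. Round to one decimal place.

43.8

Response rates by class: city 70/200 = 35%, town 56/80 = 70%, village 27/60 = 45%.
With weight = n_sampled/n_responded per class, the weighted class total is n_sampled:
  city: 200 × 30 = 6000
  town: 80 × 48 = 3840
  village: 60 × 84 = 5040
Adjusted estimate = 14,880 / 340 = 43.7647 → 43.8.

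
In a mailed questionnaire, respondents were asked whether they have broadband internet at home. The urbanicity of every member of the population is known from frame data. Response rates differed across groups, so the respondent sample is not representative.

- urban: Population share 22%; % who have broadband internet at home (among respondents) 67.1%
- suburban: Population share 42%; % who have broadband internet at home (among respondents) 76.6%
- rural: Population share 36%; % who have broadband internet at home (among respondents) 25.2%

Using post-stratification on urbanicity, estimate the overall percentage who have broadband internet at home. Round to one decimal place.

Reweight to the known urbanicity distribution:
  urban: 0.22 × 67.1 = 14.762
  suburban: 0.42 × 76.6 = 32.172
  rural: 0.36 × 25.2 = 9.072
Post-stratified estimate = 56.006 → 56.0%.

56.0%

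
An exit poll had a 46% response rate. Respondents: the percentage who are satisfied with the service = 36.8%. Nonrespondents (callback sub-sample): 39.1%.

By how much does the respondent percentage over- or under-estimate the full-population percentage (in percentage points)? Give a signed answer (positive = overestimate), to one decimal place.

Nonresponse fraction = 1 − 0.46 = 0.54.
Bias = (nonresponse fraction) × (respondent percentage − nonrespondent percentage)
     = 0.54 × (36.8 − 39.1) = 0.54 × -2.3 = -1.242.

-1.2 percentage points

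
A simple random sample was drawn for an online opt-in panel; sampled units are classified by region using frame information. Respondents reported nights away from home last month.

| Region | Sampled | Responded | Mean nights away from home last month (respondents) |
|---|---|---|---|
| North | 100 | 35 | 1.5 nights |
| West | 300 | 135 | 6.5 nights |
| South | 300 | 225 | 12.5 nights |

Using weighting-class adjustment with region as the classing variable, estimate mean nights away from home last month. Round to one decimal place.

Response rates by class: North 35/100 = 35%, West 135/300 = 45%, South 225/300 = 75%.
Inverse-response-rate weighting restores each class to its sampled count, so class totals weight by n_sampled:
  North: 100 × 1.5 = 150
  West: 300 × 6.5 = 1950
  South: 300 × 12.5 = 3750
Adjusted estimate = 5850 / 700 = 8.35714 → 8.4.

8.4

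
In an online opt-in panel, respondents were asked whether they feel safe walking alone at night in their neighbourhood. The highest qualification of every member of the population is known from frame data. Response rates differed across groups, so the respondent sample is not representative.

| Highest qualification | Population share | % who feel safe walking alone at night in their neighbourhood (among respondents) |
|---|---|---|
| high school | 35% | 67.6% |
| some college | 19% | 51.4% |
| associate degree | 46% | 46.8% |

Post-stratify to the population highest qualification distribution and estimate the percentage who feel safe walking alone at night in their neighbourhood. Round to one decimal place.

Each cell contributes population-share × respondent value:
  high school: 0.35 × 67.6 = 23.66
  some college: 0.19 × 51.4 = 9.766
  associate degree: 0.46 × 46.8 = 21.528
Post-stratified estimate = 54.954 → 55.0%.

55.0%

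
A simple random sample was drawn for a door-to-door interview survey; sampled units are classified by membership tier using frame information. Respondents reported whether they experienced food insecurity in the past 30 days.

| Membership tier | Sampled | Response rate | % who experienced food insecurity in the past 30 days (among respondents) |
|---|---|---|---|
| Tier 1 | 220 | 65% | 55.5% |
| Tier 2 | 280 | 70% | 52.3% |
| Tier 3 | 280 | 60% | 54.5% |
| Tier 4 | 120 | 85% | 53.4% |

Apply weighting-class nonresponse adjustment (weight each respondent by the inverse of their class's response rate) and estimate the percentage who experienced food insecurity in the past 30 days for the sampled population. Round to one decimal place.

53.9%

Inverse-response-rate weighting restores each class to its sampled count, so class totals weight by n_sampled:
  Tier 1: 220 × 55.5 = 12,210
  Tier 2: 280 × 52.3 = 14,644
  Tier 3: 280 × 54.5 = 15,260
  Tier 4: 120 × 53.4 = 6408
Adjusted estimate = 48,522 / 900 = 53.9133 → 53.9%.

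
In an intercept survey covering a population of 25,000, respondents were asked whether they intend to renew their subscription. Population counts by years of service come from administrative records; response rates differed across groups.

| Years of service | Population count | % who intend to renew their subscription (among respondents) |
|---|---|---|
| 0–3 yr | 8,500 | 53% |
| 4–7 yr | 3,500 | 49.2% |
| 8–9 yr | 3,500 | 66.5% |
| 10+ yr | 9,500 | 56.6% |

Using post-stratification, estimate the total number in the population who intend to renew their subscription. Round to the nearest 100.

13,900

Each cell contributes its population count × the respondent rate:
  0–3 yr: 8,500 × 53% = 4505
  4–7 yr: 3,500 × 49.2% = 1722
  8–9 yr: 3,500 × 66.5% = 2327.5
  10+ yr: 9,500 × 56.6% = 5377
Estimated total = 13931.5 → 13,900.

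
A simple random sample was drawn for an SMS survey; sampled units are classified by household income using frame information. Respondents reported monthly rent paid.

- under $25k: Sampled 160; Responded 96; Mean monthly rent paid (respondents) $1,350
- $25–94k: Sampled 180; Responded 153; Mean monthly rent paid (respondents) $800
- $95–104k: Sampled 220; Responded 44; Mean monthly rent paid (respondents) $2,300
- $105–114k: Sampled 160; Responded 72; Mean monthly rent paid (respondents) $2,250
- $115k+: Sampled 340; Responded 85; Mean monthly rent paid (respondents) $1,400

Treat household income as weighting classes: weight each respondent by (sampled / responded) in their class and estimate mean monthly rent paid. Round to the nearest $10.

$1,610

Class response rates: under $25k 96/160 = 60%, $25–94k 153/180 = 85%, $95–104k 44/220 = 20%, $105–114k 72/160 = 45%, $115k+ 85/340 = 25%.
With weight = n_sampled/n_responded per class, the weighted class total is n_sampled:
  under $25k: 160 × 1350 = 216,000
  $25–94k: 180 × 800 = 144,000
  $95–104k: 220 × 2300 = 506,000
  $105–114k: 160 × 2250 = 360,000
  $115k+: 340 × 1400 = 476,000
Adjusted estimate = 1,702,000 / 1,060 = 1605.66 → $1,610.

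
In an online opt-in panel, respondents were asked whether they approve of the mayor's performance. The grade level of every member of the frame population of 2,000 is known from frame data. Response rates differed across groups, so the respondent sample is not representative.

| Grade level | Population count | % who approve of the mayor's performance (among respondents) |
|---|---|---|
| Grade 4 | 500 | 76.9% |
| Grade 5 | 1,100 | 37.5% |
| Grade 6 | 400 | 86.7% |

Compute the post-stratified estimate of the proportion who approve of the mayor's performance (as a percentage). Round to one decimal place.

Weight each group's respondent value by its population share:
  Grade 4: (500/2,000) × 76.9 = 19.225
  Grade 5: (1,100/2,000) × 37.5 = 20.625
  Grade 6: (400/2,000) × 86.7 = 17.34
Post-stratified estimate = 57.19 → 57.2%.

57.2%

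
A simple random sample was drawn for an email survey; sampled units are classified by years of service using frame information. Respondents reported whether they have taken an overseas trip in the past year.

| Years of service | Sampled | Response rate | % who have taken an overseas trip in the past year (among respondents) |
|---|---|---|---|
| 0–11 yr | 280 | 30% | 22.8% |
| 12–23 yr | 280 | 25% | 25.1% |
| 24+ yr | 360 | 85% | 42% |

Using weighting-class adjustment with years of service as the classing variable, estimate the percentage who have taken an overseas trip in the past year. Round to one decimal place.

31.0%

With weight = n_sampled/n_responded per class, the weighted class total is n_sampled:
  0–11 yr: 280 × 22.8 = 6384
  12–23 yr: 280 × 25.1 = 7028
  24+ yr: 360 × 42 = 15,120
Adjusted estimate = 28,532 / 920 = 31.013 → 31.0%.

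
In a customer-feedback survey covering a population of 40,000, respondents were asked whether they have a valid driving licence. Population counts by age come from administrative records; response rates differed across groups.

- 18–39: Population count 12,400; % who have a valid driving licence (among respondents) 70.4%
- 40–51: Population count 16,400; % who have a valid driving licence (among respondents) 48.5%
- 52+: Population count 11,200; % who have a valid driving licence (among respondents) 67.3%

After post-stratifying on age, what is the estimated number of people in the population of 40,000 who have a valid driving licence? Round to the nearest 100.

Estimated count per cell = population count × respondent percentage:
  18–39: 12,400 × 70.4% = 8729.6
  40–51: 16,400 × 48.5% = 7954
  52+: 11,200 × 67.3% = 7537.6
Estimated total = 24221.2 → 24,200.

24,200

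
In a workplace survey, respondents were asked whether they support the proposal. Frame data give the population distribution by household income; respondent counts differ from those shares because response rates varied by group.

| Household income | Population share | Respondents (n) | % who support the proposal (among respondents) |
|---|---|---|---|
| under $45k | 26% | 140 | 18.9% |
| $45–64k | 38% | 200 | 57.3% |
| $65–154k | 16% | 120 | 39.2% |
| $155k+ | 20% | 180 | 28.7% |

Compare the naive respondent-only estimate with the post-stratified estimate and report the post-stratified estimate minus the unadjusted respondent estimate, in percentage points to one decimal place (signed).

+1.2 percentage points

Unadjusted (pooled respondent) estimate weights by respondent counts:
  (140/640)×18.9 + (200/640)×57.3 + (120/640)×39.2 + (180/640)×28.7 = 37.4625%
Post-stratified estimate weights by population shares:
  0.26×18.9 + 0.38×57.3 + 0.16×39.2 + 0.2×28.7 = 38.7%
Difference = 38.7 − 37.4625 = 1.2375 pp.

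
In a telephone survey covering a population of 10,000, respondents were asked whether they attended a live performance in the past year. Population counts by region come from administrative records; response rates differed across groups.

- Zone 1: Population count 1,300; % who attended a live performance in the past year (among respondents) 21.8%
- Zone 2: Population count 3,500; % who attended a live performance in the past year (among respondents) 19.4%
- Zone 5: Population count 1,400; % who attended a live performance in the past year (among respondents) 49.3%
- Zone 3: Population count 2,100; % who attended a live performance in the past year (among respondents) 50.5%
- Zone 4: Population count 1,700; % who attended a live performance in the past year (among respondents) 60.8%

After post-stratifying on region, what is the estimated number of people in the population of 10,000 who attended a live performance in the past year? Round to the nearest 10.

Estimated count per cell = population count × respondent percentage:
  Zone 1: 1,300 × 21.8% = 283.4
  Zone 2: 3,500 × 19.4% = 679
  Zone 5: 1,400 × 49.3% = 690.2
  Zone 3: 2,100 × 50.5% = 1060.5
  Zone 4: 1,700 × 60.8% = 1033.6
Estimated total = 3746.7 → 3,750.

3,750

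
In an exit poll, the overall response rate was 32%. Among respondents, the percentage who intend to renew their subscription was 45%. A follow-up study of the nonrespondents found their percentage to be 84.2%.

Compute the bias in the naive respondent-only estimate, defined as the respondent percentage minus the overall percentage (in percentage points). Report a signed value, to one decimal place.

-26.7 percentage points

Nonresponse fraction = 1 − 0.32 = 0.68.
Bias = (nonresponse fraction) × (respondent percentage − nonrespondent percentage)
     = 0.68 × (45 − 84.2) = 0.68 × -39.2 = -26.656.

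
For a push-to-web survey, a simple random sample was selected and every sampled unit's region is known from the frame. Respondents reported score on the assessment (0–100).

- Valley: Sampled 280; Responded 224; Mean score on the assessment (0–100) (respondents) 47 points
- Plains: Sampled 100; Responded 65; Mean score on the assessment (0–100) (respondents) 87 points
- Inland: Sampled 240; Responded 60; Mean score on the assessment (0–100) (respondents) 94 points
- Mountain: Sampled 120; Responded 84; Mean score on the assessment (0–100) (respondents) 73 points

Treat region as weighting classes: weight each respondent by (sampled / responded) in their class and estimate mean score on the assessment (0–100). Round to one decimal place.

71.9

Response rates by class: Valley 224/280 = 80%, Plains 65/100 = 65%, Inland 60/240 = 25%, Mountain 84/120 = 70%.
With weight = n_sampled/n_responded per class, the weighted class total is n_sampled:
  Valley: 280 × 47 = 13,160
  Plains: 100 × 87 = 8700
  Inland: 240 × 94 = 22,560
  Mountain: 120 × 73 = 8760
Adjusted estimate = 53,180 / 740 = 71.8649 → 71.9.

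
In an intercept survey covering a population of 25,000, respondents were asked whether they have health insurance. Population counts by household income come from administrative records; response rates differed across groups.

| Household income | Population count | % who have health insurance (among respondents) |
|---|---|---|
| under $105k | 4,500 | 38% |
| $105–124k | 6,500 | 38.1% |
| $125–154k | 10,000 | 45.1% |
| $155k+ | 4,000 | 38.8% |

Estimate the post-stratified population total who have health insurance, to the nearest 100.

Each cell contributes its population count × the respondent rate:
  under $105k: 4,500 × 38% = 1710
  $105–124k: 6,500 × 38.1% = 2476.5
  $125–154k: 10,000 × 45.1% = 4510
  $155k+: 4,000 × 38.8% = 1552
Estimated total = 10248.5 → 10,200.

10,200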